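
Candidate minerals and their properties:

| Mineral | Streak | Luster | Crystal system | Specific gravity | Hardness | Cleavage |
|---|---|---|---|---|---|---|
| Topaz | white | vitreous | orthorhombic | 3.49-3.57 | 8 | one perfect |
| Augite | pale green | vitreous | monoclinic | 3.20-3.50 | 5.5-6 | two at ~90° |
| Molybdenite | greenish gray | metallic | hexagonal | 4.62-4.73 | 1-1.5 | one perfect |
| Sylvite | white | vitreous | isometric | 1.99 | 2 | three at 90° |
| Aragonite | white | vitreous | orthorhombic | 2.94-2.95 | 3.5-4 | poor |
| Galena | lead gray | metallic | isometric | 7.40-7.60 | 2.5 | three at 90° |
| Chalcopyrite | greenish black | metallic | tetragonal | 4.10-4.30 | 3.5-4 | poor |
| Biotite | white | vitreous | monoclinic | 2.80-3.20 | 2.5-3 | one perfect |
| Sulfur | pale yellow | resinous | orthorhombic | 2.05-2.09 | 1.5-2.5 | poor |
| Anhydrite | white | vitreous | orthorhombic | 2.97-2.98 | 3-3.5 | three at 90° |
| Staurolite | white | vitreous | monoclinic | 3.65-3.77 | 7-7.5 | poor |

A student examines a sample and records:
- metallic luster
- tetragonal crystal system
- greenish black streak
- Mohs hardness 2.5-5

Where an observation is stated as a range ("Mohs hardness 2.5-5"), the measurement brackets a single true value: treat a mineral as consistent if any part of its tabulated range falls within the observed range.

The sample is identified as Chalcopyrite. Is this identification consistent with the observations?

Metallic luster — matches Chalcopyrite (metallic luster).
Tetragonal crystal system — matches Chalcopyrite (tetragonal system).
Greenish black streak — matches Chalcopyrite (greenish black streak).
Mohs hardness 2.5-5 — matches Chalcopyrite (hardness 3.5-4).
All observations are consistent with the tabulated values for Chalcopyrite.

Yes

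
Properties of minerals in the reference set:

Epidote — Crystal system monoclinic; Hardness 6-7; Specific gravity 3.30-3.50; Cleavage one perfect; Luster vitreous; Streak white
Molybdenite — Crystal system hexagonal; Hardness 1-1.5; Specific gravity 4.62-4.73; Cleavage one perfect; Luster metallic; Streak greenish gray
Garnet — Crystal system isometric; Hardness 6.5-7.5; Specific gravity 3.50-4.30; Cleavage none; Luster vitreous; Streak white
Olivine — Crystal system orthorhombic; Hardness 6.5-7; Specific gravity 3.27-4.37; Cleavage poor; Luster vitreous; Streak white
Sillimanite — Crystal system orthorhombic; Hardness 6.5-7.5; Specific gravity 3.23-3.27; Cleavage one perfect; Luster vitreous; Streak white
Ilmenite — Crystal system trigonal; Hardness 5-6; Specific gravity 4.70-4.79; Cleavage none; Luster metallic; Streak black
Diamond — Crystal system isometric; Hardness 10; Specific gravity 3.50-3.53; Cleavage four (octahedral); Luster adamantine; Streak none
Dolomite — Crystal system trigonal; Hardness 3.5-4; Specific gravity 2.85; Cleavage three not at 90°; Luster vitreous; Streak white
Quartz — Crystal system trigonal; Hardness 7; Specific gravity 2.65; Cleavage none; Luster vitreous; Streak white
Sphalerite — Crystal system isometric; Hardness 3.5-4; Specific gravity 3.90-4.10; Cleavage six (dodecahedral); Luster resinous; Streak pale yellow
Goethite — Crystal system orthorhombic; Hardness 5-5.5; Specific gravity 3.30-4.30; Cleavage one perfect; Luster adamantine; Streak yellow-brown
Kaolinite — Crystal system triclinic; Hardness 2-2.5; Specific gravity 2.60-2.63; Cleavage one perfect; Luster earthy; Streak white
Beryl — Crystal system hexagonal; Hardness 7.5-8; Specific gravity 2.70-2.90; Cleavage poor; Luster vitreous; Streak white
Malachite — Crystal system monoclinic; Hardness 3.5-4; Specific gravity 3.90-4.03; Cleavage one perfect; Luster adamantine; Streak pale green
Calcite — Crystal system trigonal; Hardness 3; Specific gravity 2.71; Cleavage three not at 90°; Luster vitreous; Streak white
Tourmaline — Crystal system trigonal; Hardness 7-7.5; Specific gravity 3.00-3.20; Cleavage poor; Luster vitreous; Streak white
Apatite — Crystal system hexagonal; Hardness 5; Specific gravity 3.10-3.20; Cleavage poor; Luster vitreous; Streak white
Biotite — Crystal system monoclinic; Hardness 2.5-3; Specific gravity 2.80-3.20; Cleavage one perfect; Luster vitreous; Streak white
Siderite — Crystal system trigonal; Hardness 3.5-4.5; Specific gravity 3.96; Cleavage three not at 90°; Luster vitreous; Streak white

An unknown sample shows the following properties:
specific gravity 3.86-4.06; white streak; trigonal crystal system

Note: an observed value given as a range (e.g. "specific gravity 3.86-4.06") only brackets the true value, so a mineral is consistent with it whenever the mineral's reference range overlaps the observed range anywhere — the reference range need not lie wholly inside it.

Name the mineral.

Specific gravity 3.86-4.06: only Garnet, Olivine, Sphalerite, Goethite, Malachite, Siderite remain.
White streak rules out Sphalerite, Goethite, Malachite.
Trigonal crystal system: leaves Siderite.
Siderite is the sole remaining match.

Siderite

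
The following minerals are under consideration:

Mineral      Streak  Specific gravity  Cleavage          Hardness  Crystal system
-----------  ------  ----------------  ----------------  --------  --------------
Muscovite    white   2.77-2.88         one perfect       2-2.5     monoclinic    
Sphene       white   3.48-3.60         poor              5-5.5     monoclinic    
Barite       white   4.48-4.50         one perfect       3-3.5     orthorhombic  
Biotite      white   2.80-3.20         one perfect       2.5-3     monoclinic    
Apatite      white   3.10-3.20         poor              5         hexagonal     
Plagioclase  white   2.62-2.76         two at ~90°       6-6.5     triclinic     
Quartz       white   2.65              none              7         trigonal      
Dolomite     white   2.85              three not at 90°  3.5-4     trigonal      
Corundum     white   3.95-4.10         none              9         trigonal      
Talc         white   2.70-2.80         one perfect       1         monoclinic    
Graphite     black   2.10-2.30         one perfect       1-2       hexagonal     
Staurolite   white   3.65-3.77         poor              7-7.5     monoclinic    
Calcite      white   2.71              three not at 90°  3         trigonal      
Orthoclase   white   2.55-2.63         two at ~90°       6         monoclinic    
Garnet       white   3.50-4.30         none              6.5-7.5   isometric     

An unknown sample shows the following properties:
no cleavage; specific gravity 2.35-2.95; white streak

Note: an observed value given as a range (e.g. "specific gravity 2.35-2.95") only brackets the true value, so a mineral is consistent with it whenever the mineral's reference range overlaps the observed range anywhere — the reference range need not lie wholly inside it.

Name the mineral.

No cleavage — only Quartz, Corundum, Garnet remain.
Specific gravity 2.35-2.95 — leaves Quartz.
White streak — every remaining candidate is consistent.
Quartz is the sole remaining match.

Quartz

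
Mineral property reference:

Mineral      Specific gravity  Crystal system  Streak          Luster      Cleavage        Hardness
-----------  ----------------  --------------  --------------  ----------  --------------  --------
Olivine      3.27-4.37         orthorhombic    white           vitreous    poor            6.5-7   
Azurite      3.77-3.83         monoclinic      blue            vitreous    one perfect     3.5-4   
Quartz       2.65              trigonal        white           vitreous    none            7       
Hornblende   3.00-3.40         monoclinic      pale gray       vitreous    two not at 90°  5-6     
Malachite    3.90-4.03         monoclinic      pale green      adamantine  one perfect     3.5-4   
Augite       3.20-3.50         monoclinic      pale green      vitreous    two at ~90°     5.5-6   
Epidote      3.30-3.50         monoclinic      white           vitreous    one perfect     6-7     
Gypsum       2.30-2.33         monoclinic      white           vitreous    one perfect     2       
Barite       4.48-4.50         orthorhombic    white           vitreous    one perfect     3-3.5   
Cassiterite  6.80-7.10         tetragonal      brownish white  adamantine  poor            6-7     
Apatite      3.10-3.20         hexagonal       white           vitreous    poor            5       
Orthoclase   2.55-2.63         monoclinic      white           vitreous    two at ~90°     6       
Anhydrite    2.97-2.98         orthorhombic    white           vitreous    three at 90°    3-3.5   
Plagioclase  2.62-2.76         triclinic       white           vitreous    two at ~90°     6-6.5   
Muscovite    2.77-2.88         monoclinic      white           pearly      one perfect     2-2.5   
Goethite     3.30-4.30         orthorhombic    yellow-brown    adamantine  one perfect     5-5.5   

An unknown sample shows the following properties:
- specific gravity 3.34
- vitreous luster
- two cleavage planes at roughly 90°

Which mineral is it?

Specific gravity 3.34: leaves Olivine, Hornblende, Augite, Epidote, Goethite.
Vitreous luster rules out Goethite.
Two cleavage planes at roughly 90°: Augite remains.
Only Augite satisfies all observations.

Augite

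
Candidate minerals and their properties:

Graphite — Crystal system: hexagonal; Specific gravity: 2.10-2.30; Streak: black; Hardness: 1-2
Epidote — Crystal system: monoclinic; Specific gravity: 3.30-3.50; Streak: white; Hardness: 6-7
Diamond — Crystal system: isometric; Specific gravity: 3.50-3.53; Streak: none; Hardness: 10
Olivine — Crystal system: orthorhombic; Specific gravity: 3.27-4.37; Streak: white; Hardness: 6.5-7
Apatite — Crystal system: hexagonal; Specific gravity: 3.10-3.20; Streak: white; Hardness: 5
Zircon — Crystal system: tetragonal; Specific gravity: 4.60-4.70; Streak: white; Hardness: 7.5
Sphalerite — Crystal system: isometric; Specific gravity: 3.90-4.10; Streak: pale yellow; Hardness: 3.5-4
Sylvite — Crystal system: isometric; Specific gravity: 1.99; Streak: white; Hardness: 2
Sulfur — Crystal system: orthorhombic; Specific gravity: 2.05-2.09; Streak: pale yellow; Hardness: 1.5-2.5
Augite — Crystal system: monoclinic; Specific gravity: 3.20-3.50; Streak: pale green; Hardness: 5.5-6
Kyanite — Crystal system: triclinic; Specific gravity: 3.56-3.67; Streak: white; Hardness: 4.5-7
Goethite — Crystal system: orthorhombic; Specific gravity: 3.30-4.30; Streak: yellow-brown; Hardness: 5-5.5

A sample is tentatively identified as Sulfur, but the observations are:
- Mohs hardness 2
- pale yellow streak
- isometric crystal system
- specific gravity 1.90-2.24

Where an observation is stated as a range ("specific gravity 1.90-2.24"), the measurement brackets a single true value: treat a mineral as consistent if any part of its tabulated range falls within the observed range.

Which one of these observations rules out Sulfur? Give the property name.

Mohs hardness 2: Sulfur has hardness 1.5-2.5 — consistent.
Pale yellow streak: Sulfur has pale yellow streak — consistent.
Isometric crystal system: Sulfur has orthorhombic system — inconsistent.
Specific gravity 1.90-2.24: Sulfur has SG 2.05-2.09 — consistent.
Only the crystal system is inconsistent.

crystal system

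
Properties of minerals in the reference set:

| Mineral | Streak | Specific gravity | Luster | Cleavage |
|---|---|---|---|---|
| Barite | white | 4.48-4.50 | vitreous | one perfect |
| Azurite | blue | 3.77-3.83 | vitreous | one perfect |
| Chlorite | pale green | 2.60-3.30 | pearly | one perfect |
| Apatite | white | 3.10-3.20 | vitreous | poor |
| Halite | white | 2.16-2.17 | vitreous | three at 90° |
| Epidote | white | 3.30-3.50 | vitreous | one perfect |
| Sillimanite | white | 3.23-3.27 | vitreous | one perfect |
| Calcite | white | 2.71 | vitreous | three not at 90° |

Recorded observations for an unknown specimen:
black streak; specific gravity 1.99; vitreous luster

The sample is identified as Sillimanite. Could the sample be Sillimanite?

Inconsistent

Black streak — Sillimanite has white streak; a mismatch.
Specific gravity 1.99 — Sillimanite has SG 3.23-3.27; a mismatch.
Vitreous luster — consistent with Sillimanite (vitreous luster).
2 of the observed properties are inconsistent with Sillimanite.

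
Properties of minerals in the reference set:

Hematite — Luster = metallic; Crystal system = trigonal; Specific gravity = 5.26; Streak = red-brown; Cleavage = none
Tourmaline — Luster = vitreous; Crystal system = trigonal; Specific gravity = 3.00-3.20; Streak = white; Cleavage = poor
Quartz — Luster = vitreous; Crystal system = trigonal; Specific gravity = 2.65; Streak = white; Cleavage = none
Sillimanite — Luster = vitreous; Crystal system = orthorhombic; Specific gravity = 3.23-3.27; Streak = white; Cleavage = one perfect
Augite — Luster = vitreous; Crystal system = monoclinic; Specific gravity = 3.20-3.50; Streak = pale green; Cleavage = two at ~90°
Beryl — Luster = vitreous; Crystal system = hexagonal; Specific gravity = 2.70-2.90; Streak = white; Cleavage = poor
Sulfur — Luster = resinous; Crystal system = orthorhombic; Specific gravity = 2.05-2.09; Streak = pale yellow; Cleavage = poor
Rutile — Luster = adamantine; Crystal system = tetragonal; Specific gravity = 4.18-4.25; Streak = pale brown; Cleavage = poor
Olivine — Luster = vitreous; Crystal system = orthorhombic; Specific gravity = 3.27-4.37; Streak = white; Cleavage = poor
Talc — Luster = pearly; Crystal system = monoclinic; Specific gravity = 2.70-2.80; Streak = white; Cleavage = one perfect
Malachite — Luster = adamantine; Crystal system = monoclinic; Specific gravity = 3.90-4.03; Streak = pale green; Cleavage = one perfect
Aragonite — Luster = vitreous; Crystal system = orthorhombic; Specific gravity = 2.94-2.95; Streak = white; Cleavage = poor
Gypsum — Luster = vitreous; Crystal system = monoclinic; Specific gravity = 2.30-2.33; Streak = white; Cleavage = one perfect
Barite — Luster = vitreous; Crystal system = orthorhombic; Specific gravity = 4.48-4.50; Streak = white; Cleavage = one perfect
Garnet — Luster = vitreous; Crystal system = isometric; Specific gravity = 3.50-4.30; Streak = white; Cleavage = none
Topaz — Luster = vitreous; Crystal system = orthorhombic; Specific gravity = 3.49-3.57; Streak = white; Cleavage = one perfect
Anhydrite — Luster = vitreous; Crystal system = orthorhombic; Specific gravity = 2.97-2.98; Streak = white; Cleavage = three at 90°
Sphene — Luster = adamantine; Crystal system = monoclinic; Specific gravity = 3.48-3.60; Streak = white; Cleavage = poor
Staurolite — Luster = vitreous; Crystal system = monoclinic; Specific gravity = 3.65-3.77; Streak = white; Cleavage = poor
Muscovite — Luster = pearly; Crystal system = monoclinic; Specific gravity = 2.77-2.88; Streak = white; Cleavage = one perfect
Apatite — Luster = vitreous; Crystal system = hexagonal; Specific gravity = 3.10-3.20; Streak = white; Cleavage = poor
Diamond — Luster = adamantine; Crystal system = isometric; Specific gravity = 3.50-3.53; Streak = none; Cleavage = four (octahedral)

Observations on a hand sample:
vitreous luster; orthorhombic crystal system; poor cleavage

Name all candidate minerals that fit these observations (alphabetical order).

Vitreous luster: Tourmaline, Quartz, Sillimanite, Augite, Beryl, Olivine, Aragonite, Gypsum, Barite, Garnet, Topaz, Anhydrite, Staurolite, Apatite remain.
Orthorhombic crystal system: narrows the field to Sillimanite, Olivine, Aragonite, Barite, Topaz, Anhydrite.
Poor cleavage: narrows the field to Olivine, Aragonite.
The minerals that satisfy all observations are Aragonite, Olivine.

Aragonite, Olivine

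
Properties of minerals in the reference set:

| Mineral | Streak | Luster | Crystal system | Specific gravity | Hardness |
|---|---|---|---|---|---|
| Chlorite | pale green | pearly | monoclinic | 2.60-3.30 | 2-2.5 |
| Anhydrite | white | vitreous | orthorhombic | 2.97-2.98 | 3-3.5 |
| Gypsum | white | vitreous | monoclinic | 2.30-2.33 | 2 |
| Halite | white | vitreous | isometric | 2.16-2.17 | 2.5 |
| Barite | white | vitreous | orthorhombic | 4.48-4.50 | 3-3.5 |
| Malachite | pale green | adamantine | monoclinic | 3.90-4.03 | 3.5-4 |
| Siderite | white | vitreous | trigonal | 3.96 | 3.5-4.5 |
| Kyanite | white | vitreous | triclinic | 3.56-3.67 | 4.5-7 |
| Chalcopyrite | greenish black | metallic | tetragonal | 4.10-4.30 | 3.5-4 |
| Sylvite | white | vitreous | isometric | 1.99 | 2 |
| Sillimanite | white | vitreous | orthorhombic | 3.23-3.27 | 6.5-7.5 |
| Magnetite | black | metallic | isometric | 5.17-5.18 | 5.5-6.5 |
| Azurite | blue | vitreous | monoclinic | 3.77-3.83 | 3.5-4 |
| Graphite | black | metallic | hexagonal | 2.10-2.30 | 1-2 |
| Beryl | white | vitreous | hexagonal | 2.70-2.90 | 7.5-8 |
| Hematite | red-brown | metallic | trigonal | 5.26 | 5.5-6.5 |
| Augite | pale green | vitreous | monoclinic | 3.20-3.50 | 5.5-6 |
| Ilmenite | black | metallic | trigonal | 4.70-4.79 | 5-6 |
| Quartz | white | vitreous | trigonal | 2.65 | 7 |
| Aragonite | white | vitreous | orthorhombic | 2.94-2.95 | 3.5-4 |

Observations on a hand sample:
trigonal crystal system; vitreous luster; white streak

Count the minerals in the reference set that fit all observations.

2

Trigonal crystal system: Siderite, Hematite, Ilmenite, Quartz remain.
Vitreous luster excludes Hematite, Ilmenite.
White streak: all remaining candidates fit.
The minerals that satisfy all observations are Quartz, Siderite.
That is 2 minerals.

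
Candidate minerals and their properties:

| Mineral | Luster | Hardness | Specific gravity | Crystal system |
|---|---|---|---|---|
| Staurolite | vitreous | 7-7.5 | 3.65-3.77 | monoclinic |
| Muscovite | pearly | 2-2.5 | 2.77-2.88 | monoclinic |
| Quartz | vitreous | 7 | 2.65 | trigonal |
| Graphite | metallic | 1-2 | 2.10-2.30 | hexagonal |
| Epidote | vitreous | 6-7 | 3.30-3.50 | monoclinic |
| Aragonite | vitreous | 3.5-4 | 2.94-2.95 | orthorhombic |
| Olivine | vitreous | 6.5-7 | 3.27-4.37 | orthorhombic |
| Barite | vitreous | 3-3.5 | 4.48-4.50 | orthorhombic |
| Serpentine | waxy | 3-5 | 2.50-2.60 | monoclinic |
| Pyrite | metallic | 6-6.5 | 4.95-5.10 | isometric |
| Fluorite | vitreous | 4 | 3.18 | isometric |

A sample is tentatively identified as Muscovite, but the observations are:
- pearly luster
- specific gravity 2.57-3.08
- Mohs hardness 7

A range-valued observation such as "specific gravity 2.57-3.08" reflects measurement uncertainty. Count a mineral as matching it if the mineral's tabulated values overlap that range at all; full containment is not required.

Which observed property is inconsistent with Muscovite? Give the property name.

Pearly luster: Muscovite has pearly luster — matches.
Specific gravity 2.57-3.08: Muscovite has SG 2.77-2.88 — matches.
Mohs hardness 7: Muscovite has hardness 2-2.5 — inconsistent.
Only the hardness is inconsistent.

hardness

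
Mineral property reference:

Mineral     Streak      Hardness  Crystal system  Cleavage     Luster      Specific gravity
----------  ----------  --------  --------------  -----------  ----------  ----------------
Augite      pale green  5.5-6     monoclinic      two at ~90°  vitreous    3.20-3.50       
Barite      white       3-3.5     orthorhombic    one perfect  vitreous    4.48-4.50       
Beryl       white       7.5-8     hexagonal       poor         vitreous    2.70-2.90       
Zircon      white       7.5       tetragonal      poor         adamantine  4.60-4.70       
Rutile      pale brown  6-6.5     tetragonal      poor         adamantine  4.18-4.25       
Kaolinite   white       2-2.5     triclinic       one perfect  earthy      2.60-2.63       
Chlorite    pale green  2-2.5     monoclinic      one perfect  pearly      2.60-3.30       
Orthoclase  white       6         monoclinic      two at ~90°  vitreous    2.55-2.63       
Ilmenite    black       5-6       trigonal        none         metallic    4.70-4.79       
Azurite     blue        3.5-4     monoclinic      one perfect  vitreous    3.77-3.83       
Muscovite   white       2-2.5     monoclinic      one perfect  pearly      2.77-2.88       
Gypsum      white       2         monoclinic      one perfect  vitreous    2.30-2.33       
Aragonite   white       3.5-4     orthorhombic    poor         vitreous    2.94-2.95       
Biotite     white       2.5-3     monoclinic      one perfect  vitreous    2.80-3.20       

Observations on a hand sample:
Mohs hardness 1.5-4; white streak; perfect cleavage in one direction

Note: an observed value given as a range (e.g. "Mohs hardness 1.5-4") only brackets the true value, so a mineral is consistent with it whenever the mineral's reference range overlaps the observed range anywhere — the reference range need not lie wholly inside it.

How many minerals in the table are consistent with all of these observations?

Mohs hardness 1.5-4 excludes Augite, Beryl, Zircon, Rutile, Orthoclase, Ilmenite.
White streak is inconsistent with Chlorite, Azurite.
Perfect cleavage in one direction is inconsistent with Aragonite.
Consistent with every observation: Barite, Biotite, Gypsum, Kaolinite, Muscovite.
That is 5 minerals.

5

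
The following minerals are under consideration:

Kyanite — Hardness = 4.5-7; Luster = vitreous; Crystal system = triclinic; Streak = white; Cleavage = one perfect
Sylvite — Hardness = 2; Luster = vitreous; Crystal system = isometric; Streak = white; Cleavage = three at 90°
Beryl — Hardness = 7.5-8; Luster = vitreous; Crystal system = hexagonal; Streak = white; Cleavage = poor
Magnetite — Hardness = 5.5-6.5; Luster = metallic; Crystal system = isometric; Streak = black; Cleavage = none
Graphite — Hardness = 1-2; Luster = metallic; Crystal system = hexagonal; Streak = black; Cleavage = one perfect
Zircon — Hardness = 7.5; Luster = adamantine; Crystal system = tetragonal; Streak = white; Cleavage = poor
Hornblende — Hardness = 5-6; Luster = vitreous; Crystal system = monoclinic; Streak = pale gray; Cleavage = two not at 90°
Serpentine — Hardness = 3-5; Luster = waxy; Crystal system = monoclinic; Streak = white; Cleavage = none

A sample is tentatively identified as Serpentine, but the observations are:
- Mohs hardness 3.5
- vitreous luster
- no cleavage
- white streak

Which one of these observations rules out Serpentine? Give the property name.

luster

Mohs hardness 3.5: Serpentine has hardness 3-5 — within range.
Vitreous luster: Serpentine has waxy luster — inconsistent.
No cleavage: Serpentine has cleavage none — within range.
White streak: Serpentine has white streak — within range.
Everything matches except the luster.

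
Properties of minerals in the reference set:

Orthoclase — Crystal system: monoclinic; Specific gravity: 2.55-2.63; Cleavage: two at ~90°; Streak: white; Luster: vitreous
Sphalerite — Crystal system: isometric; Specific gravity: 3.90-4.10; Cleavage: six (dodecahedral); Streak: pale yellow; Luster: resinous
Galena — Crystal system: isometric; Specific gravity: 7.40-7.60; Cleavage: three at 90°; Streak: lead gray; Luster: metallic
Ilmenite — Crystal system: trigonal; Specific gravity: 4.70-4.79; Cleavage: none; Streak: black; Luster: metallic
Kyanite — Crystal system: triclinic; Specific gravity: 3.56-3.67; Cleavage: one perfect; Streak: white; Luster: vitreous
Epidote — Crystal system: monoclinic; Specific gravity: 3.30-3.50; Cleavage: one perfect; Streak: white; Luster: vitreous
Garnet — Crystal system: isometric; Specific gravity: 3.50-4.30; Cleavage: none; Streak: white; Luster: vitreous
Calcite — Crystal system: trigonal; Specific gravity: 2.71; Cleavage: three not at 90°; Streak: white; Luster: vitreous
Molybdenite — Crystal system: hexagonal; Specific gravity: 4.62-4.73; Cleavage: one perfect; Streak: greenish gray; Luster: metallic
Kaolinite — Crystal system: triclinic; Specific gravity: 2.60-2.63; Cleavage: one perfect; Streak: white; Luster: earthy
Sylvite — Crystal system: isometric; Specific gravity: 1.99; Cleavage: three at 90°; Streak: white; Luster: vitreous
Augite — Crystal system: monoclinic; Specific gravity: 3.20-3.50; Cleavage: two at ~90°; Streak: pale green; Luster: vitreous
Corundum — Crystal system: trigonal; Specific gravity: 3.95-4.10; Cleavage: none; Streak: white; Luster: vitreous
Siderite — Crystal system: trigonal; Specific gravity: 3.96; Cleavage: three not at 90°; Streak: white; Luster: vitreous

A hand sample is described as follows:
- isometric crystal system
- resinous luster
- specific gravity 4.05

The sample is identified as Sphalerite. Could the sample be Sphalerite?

Yes

Isometric crystal system — fits Sphalerite (isometric system).
Resinous luster — fits Sphalerite (resinous luster).
Specific gravity 4.05 — fits Sphalerite (SG 3.90-4.10).
Every observed property is compatible with the reference values for Sphalerite.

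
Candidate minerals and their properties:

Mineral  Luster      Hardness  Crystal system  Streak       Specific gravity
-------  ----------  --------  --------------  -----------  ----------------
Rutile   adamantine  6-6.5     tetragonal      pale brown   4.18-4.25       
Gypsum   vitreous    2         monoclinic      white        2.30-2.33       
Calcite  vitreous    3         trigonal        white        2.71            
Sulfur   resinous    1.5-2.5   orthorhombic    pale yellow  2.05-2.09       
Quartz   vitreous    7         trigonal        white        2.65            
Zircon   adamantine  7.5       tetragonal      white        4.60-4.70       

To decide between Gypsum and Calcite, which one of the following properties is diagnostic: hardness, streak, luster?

Hardness: Gypsum 2, Calcite 3 — different.
Streak: both white — no difference.
Luster: both vitreous — no difference.
Of the listed properties, hardness is the one that separates them.

hardness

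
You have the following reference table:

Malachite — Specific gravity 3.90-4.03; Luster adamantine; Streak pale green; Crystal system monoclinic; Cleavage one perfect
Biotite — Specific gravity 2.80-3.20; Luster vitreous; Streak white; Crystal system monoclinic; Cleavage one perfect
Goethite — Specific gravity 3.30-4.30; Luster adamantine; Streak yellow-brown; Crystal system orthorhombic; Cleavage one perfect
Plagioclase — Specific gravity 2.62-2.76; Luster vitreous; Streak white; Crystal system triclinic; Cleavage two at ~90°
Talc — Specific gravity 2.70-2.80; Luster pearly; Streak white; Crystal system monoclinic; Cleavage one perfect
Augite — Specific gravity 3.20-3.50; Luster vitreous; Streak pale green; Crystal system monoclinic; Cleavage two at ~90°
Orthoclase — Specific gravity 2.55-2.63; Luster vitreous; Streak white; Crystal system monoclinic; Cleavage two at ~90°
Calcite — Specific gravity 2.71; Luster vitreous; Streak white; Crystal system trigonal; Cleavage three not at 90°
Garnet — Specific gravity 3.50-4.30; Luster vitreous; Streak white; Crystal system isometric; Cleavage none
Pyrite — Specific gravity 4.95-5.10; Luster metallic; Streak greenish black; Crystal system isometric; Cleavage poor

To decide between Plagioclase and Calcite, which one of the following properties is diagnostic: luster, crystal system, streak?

Luster: both vitreous — same for both.
Crystal system: Plagioclase triclinic, Calcite trigonal — these differ.
Streak: both white — same for both.
Of the listed properties, crystal system is the one that separates them.

crystal system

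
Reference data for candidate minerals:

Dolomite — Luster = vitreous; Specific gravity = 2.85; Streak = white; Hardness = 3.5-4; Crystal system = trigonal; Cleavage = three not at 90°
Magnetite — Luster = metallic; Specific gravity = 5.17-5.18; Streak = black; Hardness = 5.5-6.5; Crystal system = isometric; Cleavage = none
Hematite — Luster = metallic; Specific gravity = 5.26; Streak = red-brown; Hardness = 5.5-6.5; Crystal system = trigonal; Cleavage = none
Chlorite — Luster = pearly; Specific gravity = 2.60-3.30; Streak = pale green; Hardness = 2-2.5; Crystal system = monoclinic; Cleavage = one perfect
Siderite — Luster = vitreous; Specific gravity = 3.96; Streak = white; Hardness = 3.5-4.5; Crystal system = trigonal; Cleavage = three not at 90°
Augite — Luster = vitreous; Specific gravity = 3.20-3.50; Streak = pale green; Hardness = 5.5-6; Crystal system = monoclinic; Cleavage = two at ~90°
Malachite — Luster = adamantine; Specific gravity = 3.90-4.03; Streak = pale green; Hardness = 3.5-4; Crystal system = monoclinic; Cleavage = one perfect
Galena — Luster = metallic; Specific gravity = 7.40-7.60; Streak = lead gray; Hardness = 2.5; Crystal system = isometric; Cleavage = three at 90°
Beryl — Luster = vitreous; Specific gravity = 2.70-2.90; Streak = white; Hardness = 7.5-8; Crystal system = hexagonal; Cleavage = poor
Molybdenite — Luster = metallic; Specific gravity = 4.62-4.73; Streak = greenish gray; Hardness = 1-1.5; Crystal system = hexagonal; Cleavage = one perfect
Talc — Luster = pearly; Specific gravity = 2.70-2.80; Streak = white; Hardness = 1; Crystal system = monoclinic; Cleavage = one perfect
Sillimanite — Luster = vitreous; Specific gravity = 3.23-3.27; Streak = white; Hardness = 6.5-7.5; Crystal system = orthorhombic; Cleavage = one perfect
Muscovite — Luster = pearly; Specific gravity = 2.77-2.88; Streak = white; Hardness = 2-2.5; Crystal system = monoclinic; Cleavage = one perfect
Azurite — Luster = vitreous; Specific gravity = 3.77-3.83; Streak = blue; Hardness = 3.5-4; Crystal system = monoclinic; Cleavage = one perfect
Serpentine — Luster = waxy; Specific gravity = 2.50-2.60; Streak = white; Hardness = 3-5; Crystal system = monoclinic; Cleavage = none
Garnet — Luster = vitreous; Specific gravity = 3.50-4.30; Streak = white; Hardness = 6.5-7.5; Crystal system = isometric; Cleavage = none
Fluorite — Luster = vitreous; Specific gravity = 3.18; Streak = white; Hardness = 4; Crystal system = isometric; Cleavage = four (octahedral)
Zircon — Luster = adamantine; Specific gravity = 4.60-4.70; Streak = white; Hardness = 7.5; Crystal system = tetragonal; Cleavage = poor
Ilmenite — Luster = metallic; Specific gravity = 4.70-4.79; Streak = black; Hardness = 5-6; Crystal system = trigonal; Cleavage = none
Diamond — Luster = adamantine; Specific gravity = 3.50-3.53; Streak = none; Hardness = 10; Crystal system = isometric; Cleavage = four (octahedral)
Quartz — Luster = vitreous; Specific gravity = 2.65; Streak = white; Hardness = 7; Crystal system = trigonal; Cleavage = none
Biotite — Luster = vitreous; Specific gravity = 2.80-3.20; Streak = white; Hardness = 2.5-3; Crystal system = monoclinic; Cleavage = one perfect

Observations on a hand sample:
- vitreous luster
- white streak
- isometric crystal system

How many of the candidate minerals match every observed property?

Vitreous luster — leaves Dolomite, Siderite, Augite, Beryl, Sillimanite, Azurite, Garnet, Fluorite, Quartz, Biotite.
White streak excludes Augite, Azurite.
Isometric crystal system — leaves Garnet, Fluorite.
The minerals that satisfy all observations are Fluorite, Garnet.
That is 2 minerals.

2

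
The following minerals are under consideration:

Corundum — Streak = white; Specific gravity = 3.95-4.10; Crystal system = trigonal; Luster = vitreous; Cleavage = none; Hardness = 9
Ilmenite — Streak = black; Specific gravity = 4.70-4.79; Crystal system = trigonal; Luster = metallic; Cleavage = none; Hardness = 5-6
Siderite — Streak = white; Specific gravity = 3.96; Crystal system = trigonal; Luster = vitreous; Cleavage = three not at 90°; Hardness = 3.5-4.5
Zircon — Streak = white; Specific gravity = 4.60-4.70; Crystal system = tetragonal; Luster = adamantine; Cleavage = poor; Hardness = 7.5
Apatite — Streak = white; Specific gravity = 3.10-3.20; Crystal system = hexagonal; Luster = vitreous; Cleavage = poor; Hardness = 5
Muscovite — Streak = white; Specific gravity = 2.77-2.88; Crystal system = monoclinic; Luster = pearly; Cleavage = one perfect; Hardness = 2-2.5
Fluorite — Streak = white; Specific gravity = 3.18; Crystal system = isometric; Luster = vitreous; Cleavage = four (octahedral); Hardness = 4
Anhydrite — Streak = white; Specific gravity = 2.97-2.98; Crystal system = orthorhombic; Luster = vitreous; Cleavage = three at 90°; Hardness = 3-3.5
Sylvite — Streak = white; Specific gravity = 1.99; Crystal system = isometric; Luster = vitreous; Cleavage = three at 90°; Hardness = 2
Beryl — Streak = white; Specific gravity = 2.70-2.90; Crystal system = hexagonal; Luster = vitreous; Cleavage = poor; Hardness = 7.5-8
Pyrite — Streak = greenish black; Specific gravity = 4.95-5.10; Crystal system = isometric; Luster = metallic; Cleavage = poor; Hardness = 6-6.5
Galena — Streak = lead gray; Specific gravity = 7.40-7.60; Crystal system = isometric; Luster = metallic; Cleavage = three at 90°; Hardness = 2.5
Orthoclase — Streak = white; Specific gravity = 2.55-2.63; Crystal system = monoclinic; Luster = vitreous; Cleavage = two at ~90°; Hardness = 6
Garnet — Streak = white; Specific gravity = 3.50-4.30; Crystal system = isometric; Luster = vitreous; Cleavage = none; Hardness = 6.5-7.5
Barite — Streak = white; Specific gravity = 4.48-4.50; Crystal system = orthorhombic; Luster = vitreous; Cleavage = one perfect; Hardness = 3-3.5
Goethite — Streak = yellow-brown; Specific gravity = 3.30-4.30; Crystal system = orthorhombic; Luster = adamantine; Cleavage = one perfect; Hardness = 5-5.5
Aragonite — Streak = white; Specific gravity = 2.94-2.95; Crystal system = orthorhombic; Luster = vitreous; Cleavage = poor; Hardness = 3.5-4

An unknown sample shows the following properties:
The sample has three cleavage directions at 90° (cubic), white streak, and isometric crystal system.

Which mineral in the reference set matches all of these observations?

Sylvite

Three cleavage directions at 90° (cubic): narrows the field to Anhydrite, Sylvite, Galena.
White streak is inconsistent with Galena.
Isometric crystal system rules out Anhydrite.
Only Sylvite satisfies all observations.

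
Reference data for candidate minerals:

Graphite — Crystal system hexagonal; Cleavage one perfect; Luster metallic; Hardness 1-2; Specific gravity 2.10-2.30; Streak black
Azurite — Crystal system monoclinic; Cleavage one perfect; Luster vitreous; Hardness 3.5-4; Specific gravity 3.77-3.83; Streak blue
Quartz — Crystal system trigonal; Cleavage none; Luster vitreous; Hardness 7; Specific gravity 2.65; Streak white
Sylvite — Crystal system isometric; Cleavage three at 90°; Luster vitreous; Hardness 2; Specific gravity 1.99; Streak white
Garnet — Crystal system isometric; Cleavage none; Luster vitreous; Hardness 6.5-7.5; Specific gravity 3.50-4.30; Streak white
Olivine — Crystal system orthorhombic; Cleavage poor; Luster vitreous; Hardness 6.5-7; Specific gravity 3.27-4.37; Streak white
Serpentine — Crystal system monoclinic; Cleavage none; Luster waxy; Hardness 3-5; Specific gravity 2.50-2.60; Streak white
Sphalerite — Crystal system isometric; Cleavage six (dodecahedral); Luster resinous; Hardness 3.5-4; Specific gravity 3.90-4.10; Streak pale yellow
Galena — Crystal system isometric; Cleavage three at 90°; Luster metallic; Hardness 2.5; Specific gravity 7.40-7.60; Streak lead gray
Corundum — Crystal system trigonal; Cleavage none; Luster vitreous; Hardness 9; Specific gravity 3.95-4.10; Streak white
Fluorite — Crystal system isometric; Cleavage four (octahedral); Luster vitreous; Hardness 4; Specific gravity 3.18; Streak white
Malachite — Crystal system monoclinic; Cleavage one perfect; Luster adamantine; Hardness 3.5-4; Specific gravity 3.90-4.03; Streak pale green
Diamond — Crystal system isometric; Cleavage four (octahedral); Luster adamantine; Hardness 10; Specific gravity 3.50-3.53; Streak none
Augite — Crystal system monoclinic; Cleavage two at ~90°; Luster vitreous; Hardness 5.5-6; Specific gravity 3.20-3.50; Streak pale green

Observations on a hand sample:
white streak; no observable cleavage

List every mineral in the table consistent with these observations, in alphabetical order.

Corundum, Garnet, Quartz, Serpentine

White streak — leaves Quartz, Sylvite, Garnet, Olivine, Serpentine, Corundum, Fluorite.
No observable cleavage rules out Sylvite, Olivine, Fluorite.
Consistent with every observation: Corundum, Garnet, Quartz, Serpentine.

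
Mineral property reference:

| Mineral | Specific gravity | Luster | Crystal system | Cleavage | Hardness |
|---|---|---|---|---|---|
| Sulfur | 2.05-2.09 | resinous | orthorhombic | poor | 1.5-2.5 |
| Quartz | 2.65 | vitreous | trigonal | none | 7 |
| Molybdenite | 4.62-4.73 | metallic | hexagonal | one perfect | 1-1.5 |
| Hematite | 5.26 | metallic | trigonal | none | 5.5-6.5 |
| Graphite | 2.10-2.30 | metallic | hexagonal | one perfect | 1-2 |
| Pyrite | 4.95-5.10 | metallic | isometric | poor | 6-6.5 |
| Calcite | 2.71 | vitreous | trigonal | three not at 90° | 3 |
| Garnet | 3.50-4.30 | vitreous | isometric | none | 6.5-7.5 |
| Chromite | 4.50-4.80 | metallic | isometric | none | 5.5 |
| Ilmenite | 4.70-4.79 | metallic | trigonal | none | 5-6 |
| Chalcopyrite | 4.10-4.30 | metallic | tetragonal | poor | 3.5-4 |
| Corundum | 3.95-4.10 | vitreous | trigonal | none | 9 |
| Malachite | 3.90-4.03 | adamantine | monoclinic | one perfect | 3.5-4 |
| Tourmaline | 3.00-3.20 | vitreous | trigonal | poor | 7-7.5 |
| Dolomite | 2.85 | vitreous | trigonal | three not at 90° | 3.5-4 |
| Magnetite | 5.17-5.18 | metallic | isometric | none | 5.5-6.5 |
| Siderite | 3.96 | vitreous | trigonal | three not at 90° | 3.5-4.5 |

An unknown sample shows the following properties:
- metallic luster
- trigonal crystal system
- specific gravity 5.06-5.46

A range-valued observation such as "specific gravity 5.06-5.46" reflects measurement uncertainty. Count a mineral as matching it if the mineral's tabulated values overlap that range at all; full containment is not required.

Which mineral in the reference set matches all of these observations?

Metallic luster — narrows the field to Molybdenite, Hematite, Graphite, Pyrite, Chromite, Ilmenite, Chalcopyrite, Magnetite.
Trigonal crystal system — narrows the field to Hematite, Ilmenite.
Specific gravity 5.06-5.46 eliminates Ilmenite.
The only mineral consistent with every observation is Hematite.

Hematite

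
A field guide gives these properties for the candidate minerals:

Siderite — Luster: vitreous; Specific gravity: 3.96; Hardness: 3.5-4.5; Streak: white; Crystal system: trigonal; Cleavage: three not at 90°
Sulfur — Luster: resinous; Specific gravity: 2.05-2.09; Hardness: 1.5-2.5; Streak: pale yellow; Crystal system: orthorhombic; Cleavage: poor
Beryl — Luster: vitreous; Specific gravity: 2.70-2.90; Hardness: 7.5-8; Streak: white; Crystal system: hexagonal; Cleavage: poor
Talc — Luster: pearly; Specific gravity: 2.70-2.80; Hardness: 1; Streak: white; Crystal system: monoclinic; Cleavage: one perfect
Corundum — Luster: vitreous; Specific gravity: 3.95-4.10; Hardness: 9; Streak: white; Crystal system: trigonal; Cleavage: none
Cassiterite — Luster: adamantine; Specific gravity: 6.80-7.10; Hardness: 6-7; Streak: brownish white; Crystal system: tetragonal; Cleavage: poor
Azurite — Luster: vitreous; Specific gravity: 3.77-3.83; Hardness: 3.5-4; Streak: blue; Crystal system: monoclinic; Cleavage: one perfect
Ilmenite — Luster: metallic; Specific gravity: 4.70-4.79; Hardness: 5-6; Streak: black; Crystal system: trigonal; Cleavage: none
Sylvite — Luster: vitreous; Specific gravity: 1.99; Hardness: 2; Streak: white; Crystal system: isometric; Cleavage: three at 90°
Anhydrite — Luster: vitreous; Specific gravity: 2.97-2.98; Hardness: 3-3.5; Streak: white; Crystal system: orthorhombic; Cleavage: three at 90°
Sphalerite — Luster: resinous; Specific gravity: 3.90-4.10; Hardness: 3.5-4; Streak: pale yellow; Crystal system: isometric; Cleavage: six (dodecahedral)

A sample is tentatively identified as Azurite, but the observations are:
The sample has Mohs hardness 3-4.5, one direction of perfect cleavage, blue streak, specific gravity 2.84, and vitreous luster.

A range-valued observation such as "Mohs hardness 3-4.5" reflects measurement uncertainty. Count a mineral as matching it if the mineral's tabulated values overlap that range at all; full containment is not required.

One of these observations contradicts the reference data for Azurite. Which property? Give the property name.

specific gravity

Mohs hardness 3-4.5: Azurite has hardness 3.5-4 — consistent.
One direction of perfect cleavage: Azurite has cleavage one perfect — consistent.
Blue streak: Azurite has blue streak — consistent.
Specific gravity 2.84: Azurite has SG 3.77-3.83 — inconsistent.
Vitreous luster: Azurite has vitreous luster — consistent.
Only the specific gravity is inconsistent.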